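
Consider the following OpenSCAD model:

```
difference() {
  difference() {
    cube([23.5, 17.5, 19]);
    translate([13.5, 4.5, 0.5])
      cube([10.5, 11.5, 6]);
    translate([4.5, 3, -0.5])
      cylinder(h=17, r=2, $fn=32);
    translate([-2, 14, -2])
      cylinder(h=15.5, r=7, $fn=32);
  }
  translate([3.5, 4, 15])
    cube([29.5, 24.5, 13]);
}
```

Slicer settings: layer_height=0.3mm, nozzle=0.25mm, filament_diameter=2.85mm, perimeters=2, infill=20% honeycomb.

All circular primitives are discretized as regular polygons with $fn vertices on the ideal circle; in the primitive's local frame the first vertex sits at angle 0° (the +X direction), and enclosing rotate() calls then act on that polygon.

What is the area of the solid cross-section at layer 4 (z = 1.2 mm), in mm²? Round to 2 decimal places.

At z = 1.2 mm: the 23.5×17.5 cube contributes its full rectangle (area 411.25 mm²); the 10.5×11.5 cube at (13.5, 4.5) contributes its full rectangle (area 120.75 mm²); the cylinder at (4.5, 3): section is a regular 32-gon, circumradius r=2 (area = (32/2)·2.000²·sin(360°/32) = 12.49 mm²); the r=7 cylinder at (-2, 14) gives a regular 32-gon of circumradius 7 (constant along its height) (area = (32/2)·7.000²·sin(360°/32) = 152.95 mm²); Taking the first minus the rest: starting from the 23.5×17.5 cube (411.25 mm²), the 10.5×11.5 cube at (13.5, 4.5) partially overlaps it — only the 115.00 mm² overlap (of its 120.75 mm²) is removed, clipping the outline; the r=2 cylinder at (4.5, 3) lies wholly inside it (removes its full 12.49 mm² and its 12.55 mm outline becomes a hole wall); the r=7 cylinder at (-2, 14) partially overlaps it — only the 40.83 mm² overlap (of its 152.95 mm²) is removed, clipping the outline — area = 242.94 mm²; the cube at (3.5, 4) is absent (z outside [15, 28]); After the difference (first − rest): none of the subtracted shapes is present at this height, so the result so far is unchanged — area = 242.94 mm². Overall, the cross-section is one region with 1 hole. Net area = 242.94 mm².

242.94 mm²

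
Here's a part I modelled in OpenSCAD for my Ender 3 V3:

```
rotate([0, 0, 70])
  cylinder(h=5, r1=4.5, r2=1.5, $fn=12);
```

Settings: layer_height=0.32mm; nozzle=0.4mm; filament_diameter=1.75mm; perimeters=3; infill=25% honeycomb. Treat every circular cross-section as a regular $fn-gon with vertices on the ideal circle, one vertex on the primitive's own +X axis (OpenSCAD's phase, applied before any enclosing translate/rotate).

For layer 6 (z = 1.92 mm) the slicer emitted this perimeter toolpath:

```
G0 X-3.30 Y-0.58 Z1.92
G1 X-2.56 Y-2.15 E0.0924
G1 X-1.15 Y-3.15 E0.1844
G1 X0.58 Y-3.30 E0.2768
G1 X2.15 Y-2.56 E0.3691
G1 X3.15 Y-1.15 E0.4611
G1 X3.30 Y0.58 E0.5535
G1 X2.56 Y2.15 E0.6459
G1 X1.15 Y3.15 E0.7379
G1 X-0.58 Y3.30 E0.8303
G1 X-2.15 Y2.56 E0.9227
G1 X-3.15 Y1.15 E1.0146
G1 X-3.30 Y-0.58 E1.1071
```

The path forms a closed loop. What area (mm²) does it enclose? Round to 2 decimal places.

Apply the shoelace formula to the sequence of (X, Y) vertices; enclosed area = 33.65 mm².

33.65 mm²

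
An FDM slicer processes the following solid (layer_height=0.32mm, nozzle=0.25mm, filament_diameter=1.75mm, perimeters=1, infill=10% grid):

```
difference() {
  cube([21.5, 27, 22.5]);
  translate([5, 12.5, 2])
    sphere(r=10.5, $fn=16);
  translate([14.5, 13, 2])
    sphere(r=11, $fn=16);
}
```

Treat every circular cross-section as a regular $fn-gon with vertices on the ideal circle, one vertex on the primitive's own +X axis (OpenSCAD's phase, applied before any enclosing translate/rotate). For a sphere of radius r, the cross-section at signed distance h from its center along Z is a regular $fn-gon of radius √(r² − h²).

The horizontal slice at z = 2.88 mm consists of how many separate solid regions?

2

At z = 2.88 mm: the 21.5×27 cube contributes its full rectangle; the r=10.5 sphere at (5, 12.5) contributes a regular 16-gon of circumradius √(10.5²−0.88²) = 10.463; the r=11 sphere at (14.5, 13) contributes a regular 16-gon of circumradius √(11²−0.88²) = 10.965; After the difference (first − rest): starting from the 21.5×27 cube, the r=10.5 sphere at (5, 12.5) partially overlaps it — only the 266.77 mm² overlap (of its 335.16 mm²) is removed, clipping the outline; the r=11 sphere at (14.5, 13) partially overlaps it — only the 167.13 mm² overlap (of its 368.07 mm²) is removed, clipping the outline — 2 connected regions. The result has 2 disconnected regions.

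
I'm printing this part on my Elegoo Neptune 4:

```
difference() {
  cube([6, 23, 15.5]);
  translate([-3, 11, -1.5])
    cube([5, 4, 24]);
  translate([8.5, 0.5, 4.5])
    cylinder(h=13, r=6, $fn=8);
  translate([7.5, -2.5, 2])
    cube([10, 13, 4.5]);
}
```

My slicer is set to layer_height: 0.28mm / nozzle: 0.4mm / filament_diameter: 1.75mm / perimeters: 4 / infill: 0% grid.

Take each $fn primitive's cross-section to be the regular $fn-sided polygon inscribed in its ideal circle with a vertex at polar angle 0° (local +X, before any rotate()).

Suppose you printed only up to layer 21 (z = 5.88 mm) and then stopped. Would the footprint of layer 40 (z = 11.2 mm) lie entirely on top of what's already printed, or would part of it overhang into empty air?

entirely on top

Compare the two slices. At z = 5.88: the 6×23 cube contributes its full rectangle (area 138.00 mm²); the cube at (-3, 11) (footprint 5×4) is included at this height (area 20.00 mm²); the cylinder at (8.5, 0.5): section is a regular 8-gon, circumradius r=6 (area = (8/2)·6.000²·sin(360°/8) = 101.82 mm²); the 10×13 cube at (7.5, -2.5) contributes its full rectangle (area 130.00 mm²); After the difference (first − rest): starting from the 6×23 cube (138.00 mm²), the 5×4 cube at (-3, 11) partially overlaps it — only the 8.00 mm² overlap (of its 20.00 mm²) is removed, clipping the outline; the r=6 cylinder at (8.5, 0.5) partially overlaps it — only the 13.45 mm² overlap (of its 101.82 mm²) is removed, clipping the outline; the 10×13 cube at (7.5, -2.5) misses the remaining region (no effect) — area = 116.55 mm². At z = 11.2: the cube (footprint 6×23) is included at this height (area 138.00 mm²); the cube at (-3, 11) (footprint 5×4) is included at this height (area 20.00 mm²); the cylinder at (8.5, 0.5): section is a regular 8-gon, circumradius r=6 (area = (8/2)·6.000²·sin(360°/8) = 101.82 mm²); the cube at (7.5, -2.5) is not intersected at this z (z outside [2, 6.5]); Subtracting the remaining from the first: starting from the 6×23 cube (138.00 mm²), the 5×4 cube at (-3, 11) partially overlaps it — only the 8.00 mm² overlap (of its 20.00 mm²) is removed, clipping the outline; the r=6 cylinder at (8.5, 0.5) partially overlaps it — only the 13.45 mm² overlap (of its 101.82 mm²) is removed, clipping the outline — area = 116.55 mm². Checking containment: the cross-section at z = 11.2 is a subset of the cross-section at z = 5.88.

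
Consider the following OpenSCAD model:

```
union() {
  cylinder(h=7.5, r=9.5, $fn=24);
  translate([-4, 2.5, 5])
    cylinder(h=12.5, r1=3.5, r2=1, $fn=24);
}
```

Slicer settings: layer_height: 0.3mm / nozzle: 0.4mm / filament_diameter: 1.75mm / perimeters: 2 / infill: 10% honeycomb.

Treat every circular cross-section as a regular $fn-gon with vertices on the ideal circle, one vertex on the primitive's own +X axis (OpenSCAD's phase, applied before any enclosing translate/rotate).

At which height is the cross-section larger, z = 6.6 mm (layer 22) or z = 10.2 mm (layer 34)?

Layer 22 (z = 6.6): the r=9.5 cylinder contributes a regular 24-gon of circumradius 9.5 (area = (24/2)·9.500²·sin(360°/24) = 280.30 mm²); the cone at (-4, 2.5): at t=0.128 of its height the radius interpolates to r₁+(r₂−r₁)t = 3.180, giving a regular 24-gon of that circumradius (area = (24/2)·3.180²·sin(360°/24) = 31.41 mm²); Taking the union: the cone at (-4, 2.5) lies entirely inside the r=9.5 cylinder, so the union is just the r=9.5 cylinder — area = 280.30 mm². So its area = 280.30 mm². Layer 34 (z = 10.2): the cylinder is not intersected at this z (z outside [0, 7.5]); the cone at (-4, 2.5): at t=0.416 of its height the radius interpolates to r₁+(r₂−r₁)t = 2.460, giving a regular 24-gon of that circumradius (area = (24/2)·2.460²·sin(360°/24) = 18.80 mm²); Merging all regions: only the cone at (-4, 2.5) is present, so the union is just that shape — area = 18.80 mm². So its area = 18.80 mm². Layer 22 is larger (280.30 vs 18.80 mm²).

layer 22 (z = 6.6 mm)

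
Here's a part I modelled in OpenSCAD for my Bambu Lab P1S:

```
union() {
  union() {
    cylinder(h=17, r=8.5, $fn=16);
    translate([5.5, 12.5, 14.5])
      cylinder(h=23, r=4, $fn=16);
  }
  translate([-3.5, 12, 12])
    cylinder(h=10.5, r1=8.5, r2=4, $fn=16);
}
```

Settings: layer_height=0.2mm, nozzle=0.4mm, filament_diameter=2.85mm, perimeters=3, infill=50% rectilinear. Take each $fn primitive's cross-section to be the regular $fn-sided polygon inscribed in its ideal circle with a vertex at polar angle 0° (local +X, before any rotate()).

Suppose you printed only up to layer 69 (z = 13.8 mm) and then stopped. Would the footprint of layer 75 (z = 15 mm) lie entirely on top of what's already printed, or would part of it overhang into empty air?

Compare the two slices. At z = 13.8: the cylinder: section is a regular 16-gon, circumradius r=8.5 (area = (16/2)·8.500²·sin(360°/16) = 221.19 mm²); the cylinder at (5.5, 12.5) does not reach this height (z outside [14.5, 37.5]); Taking the union: only the r=8.5 cylinder is present, so the union is just that shape — area = 221.19 mm²; the cone at (-3.5, 12) contributes a regular 16-gon of circumradius 7.729 (interpolated between r1=8.5 and r2=4 at t=0.171) (area = (16/2)·7.729²·sin(360°/16) = 182.86 mm²); Combining (union): the regions partially overlap — summed areas 404.05 mm² minus the doubly-counted overlap 24.06 mm² gives 379.99 mm² — area = 379.99 mm². At z = 15: the r=8.5 cylinder contributes a regular 16-gon of circumradius 8.5 (area = (16/2)·8.500²·sin(360°/16) = 221.19 mm²); the cylinder at (5.5, 12.5): section is a regular 16-gon, circumradius r=4 (area = (16/2)·4.000²·sin(360°/16) = 48.98 mm²); Taking the union: the 2 present regions are separate (no shared area or edge), so areas and boundary lengths simply add and each stays a separate island — area = 270.17 mm²; the cone at (-3.5, 12) contributes a regular 16-gon of circumradius 7.214 (interpolated between r1=8.5 and r2=4 at t=0.286) (area = (16/2)·7.214²·sin(360°/16) = 159.34 mm²); Combining (union): the regions partially overlap — summed areas 429.51 mm² minus the doubly-counted overlap 27.30 mm² gives 402.21 mm² — area = 402.21 mm². Checking containment: at z = 15 the cross-section extends beyond the z = 13.8 cross-section by about 37.13 mm².

part overhangs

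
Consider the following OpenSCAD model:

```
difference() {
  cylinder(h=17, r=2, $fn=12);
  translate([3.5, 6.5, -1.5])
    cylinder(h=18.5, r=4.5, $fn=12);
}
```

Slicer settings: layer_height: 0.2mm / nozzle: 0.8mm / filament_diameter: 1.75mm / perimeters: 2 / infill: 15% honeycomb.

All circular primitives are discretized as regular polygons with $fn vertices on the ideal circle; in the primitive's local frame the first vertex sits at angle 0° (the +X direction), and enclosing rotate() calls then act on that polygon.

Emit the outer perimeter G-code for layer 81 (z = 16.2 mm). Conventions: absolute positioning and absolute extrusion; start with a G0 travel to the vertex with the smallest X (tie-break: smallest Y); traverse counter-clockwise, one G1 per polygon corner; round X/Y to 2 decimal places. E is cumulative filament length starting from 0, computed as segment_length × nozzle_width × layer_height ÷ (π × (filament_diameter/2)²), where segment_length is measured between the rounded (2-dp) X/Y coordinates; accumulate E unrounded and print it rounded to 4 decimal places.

At z = 16.2 mm: the cylinder: section is a regular 12-gon, circumradius r=2; the r=4.5 cylinder at (3.5, 6.5) gives a regular 12-gon of circumradius 4.5 (constant along its height); Taking the first minus the rest: starting from the r=2 cylinder, the r=4.5 cylinder at (3.5, 6.5) misses the remaining region (no effect) — 1 connected region. The outline is a single polygon with 12 vertices. Extrusion per mm of travel: 0.8 × 0.2 / (π × 0.875²) = 0.066520. Accumulating E over each segment gives final E = 0.8259.

G0 X-2.00 Y0.00 Z16.20
G1 X-1.73 Y-1.00 E0.0689
G1 X-1.00 Y-1.73 E0.1376
G1 X0.00 Y-2.00 E0.2065
G1 X1.00 Y-1.73 E0.2754
G1 X1.73 Y-1.00 E0.3441
G1 X2.00 Y0.00 E0.4130
G1 X1.73 Y1.00 E0.4819
G1 X1.00 Y1.73 E0.5505
G1 X0.00 Y2.00 E0.6194
G1 X-1.00 Y1.73 E0.6883
G1 X-1.73 Y1.00 E0.7570
G1 X-2.00 Y0.00 E0.8259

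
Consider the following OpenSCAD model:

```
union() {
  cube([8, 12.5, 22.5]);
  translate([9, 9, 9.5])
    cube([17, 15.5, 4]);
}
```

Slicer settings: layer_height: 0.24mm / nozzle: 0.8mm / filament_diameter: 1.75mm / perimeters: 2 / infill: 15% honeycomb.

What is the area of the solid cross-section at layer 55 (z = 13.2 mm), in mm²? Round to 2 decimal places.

363.50 mm²

At z = 13.2 mm: the cube is present — its section is the full 8×12.5 rectangle (area 100.00 mm²); the cube at (9, 9) (footprint 17×15.5) is included at this height (area 263.50 mm²); Merging all regions: the 2 present regions are separate (no shared area or edge), so areas and boundary lengths simply add and each stays a separate island — area = 363.50 mm². Overall, the cross-section has 2 separate islands. Net area = 363.50 mm².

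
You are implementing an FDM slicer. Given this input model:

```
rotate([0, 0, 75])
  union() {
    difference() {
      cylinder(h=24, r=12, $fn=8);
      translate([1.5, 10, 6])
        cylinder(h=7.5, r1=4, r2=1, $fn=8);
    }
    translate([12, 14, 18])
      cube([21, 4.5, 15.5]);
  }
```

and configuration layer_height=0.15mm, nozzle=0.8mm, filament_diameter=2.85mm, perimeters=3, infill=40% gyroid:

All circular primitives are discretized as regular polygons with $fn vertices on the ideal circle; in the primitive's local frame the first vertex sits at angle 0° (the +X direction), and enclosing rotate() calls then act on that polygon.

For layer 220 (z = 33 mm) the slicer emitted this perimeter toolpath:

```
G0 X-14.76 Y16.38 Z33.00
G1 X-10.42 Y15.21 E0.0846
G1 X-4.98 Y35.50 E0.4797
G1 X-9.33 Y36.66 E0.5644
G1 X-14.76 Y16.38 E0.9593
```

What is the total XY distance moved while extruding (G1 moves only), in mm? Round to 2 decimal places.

51.00 mm

Sum the Euclidean lengths of each G1 segment: total = 51.00 mm.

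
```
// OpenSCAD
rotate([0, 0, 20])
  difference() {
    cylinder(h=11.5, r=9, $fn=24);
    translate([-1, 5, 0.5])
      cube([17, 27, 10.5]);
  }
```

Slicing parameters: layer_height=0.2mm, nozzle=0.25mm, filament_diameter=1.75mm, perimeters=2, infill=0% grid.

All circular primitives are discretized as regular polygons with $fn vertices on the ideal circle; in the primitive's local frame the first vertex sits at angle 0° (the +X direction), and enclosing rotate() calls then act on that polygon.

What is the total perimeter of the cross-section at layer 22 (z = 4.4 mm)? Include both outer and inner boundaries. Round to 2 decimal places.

58.89 mm

At z = 4.4 mm: the r=9 cylinder contributes a regular 24-gon of circumradius 9 (perimeter = 2·24·9.000·sin(180°/24) = 56.39 mm); the cube at (-1, 5) is present — its section is the full 17×27 rectangle (perimeter 88.00 mm); Taking the first minus the rest: starting from the r=9 cylinder, the 17×27 cube at (-1, 5) partially overlaps it — only the 24.52 mm² overlap (of its 459.00 mm²) is removed, clipping the outline — boundary = 58.89 mm; (rotated 20° about Z; rotation is an isometry so areas/perimeters/island counts are preserved). Overall, the cross-section is a single solid region. Total boundary length (outer) = 58.89 mm.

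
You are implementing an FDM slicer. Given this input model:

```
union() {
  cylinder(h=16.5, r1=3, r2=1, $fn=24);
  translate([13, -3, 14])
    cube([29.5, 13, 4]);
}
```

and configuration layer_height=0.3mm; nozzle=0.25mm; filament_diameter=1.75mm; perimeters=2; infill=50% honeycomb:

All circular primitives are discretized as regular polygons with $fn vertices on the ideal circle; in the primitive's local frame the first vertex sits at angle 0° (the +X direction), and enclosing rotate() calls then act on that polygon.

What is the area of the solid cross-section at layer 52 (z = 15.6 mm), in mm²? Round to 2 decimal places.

387.32 mm²

At z = 15.6 mm: the cone (r1=3→r2=1) has section circumradius 1.109 here — a regular 24-gon (area = (24/2)·1.109²·sin(360°/24) = 3.82 mm²); the cube at (13, -3) is present — its section is the full 29.5×13 rectangle (area 383.50 mm²); Merging all regions: the 2 present regions are separate (no shared area or edge), so areas and boundary lengths simply add and each stays a separate island — area = 387.32 mm². Overall, the cross-section has 2 separate islands. Net area = 387.32 mm².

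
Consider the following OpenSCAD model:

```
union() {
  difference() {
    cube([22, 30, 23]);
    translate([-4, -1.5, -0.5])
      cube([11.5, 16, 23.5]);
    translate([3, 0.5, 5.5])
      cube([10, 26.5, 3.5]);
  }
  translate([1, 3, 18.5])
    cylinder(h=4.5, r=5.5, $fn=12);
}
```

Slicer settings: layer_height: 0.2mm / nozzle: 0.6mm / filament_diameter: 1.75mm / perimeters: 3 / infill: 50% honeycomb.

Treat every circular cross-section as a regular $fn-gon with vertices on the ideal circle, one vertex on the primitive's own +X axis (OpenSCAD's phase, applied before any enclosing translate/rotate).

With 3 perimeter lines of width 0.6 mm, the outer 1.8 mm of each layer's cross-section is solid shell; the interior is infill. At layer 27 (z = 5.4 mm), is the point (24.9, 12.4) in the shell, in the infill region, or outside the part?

outside

At z = 5.4 mm: the cube (footprint 22×30) is included at this height; the cube at (-4, -1.5) is present — its section is the full 11.5×16 rectangle; the cube at (3, 0.5) is not intersected at this z (z outside [5.5, 9]); Taking the first minus the rest: starting from the 22×30 cube, the 11.5×16 cube at (-4, -1.5) partially overlaps it — only the 108.75 mm² overlap (of its 184.00 mm²) is removed, clipping the outline — 1 connected region; the cylinder at (1, 3) is not intersected at this z (z outside [18.5, 23]); Taking the union: only the result so far is present, so the union is just that shape — 1 connected region. Overall, the cross-section is a single solid region. The nearest boundary edge runs (22.00, 30.00)→(22.00, 0.00); distance from the point to it = 2.90 mm. The point is not inside any of the regions above, so it lies outside the cross-section (2.90 mm from the nearest boundary).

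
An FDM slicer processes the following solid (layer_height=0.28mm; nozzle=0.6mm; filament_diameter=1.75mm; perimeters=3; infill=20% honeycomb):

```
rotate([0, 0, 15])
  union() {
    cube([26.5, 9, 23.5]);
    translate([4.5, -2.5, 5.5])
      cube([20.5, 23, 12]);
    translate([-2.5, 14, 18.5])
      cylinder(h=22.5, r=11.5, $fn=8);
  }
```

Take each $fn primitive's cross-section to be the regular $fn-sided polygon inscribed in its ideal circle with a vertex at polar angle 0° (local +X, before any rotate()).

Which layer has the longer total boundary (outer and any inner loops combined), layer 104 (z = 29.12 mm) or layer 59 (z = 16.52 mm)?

Layer 104 (z = 29.12): the cube does not reach this height (z outside [0, 23.5]); the cube at (4.5, -2.5) is absent (z outside [5.5, 17.5]); the r=11.5 cylinder at (-2.5, 14) gives a regular 8-gon of circumradius 11.5 (constant along its height) (perimeter = 2·8·11.500·sin(180°/8) = 70.41 mm); Merging all regions: only the r=11.5 cylinder at (-2.5, 14) is present, so the union is just that shape — boundary = 70.41 mm; (whole slice rotated 15° about Z — lengths, areas and connectivity unchanged). So its perimeter = 70.41 mm. Layer 59 (z = 16.52): the 26.5×9 cube contributes its full rectangle (perimeter 71.00 mm); the cube at (4.5, -2.5) (footprint 20.5×23) is included at this height (perimeter 87.00 mm); the cylinder at (-2.5, 14) does not reach this height (z outside [18.5, 41]); Combining (union): the regions partially overlap (shared area 184.50 mm²), so the edge portions inside another operand are dropped and the merged outline is re-measured after clipping — boundary = 99.00 mm; (whole slice rotated 15° about Z — lengths, areas and connectivity unchanged). So its perimeter = 99.00 mm. Layer 59 is larger (99.00 vs 70.41 mm).

layer 59 (z = 16.52 mm)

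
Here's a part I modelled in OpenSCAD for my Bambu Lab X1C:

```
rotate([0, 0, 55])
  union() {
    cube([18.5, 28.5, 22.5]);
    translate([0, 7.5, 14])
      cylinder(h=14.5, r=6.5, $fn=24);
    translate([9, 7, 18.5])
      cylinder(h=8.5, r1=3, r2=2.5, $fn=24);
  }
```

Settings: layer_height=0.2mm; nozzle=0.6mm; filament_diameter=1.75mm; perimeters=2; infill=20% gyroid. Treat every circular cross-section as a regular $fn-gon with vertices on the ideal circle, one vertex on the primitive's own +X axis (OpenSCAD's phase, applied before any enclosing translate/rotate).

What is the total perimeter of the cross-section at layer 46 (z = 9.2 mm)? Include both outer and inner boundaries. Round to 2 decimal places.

94.00 mm

At z = 9.2 mm: the cube (footprint 18.5×28.5) is included at this height (perimeter 94.00 mm); the cylinder at (0, 7.5) is absent (z outside [14, 28.5]); the cone at (9, 7) is not intersected at this z (z outside [18.5, 27]); Taking the union: only the 18.5×28.5 cube is present, so the union is just that shape — boundary = 94.00 mm; (rotated 55° about Z; rotation is an isometry so areas/perimeters/island counts are preserved). Overall, the cross-section is a single solid region. Total boundary length (outer) = 94.00 mm.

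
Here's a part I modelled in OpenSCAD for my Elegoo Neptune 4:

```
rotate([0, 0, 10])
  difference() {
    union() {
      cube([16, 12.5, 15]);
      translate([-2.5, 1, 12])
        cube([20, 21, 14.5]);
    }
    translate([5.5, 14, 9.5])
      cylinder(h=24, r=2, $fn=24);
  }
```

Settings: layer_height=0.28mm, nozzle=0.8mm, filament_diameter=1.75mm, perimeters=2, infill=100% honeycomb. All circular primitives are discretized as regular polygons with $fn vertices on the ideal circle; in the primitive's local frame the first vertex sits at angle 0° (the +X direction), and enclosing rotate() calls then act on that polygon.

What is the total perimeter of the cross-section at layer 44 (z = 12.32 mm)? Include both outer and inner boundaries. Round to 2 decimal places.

96.53 mm

At z = 12.32 mm: the cube is present — its section is the full 16×12.5 rectangle (perimeter 57.00 mm); the cube at (-2.5, 1) (footprint 20×21) is included at this height (perimeter 82.00 mm); Merging all regions: the regions partially overlap (shared area 184.00 mm²), so the edge portions inside another operand are dropped and the merged outline is re-measured after clipping — boundary = 84.00 mm; the cylinder at (5.5, 14): section is a regular 24-gon, circumradius r=2 (perimeter = 2·24·2.000·sin(180°/24) = 12.53 mm); After the difference (first − rest): starting from the result so far, the r=2 cylinder at (5.5, 14) lies wholly inside it (removes its full 12.42 mm² and its 12.53 mm outline becomes a hole wall) — boundary (outer + 1 inner loop) = 96.53 mm; (whole slice rotated 10° about Z — lengths, areas and connectivity unchanged). Overall, the cross-section is one region with 1 hole. Total boundary length (outer + inner) = 96.53 mm.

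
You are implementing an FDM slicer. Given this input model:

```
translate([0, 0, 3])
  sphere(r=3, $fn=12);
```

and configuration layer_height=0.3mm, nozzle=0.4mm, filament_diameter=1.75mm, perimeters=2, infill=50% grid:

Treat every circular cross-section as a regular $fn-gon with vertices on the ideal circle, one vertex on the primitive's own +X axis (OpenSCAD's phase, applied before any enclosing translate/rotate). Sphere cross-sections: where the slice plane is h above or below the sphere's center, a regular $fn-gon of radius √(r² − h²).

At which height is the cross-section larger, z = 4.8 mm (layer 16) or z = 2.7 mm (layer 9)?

layer 9 (z = 2.7 mm)

Layer 16 (z = 4.8): the sphere: section is a regular 12-gon, circumradius = √(r²−h²) = √(3²−1.8²) = 2.400 (area = (12/2)·2.400²·sin(360°/12) = 17.28 mm²). So its area = 17.28 mm². Layer 9 (z = 2.7): the r=3 sphere contributes a regular 12-gon of circumradius √(3²−0.3²) = 2.985 (area = (12/2)·2.985²·sin(360°/12) = 26.73 mm²). So its area = 26.73 mm². Layer 9 is larger (26.73 vs 17.28 mm²).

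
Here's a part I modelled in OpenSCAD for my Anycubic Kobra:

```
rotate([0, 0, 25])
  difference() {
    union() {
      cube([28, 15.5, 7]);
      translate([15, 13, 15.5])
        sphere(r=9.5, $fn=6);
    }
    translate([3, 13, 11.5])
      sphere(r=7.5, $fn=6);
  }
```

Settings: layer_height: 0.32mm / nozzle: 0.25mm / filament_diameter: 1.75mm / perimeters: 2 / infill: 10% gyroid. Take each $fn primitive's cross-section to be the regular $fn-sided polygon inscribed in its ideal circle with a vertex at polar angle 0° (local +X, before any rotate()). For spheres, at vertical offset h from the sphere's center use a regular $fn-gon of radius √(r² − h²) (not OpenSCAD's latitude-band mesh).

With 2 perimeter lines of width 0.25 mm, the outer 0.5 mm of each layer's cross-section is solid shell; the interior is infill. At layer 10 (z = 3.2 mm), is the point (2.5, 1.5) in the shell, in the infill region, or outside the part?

shell

At z = 3.2 mm: the cube (footprint 28×15.5) is included at this height; the sphere at (15, 13) does not reach this height (|z−center|=12.300 > r=9.5); Merging all regions: only the 28×15.5 cube is present, so the union is just that shape — 1 connected region; the sphere at (3, 13) does not reach this height (|z−center|=8.300 > r=7.5); Subtracting the remaining from the first: none of the subtracted shapes is present at this height, so that combined region is unchanged — 1 connected region; (whole slice rotated 25° about Z — lengths, areas and connectivity unchanged). Overall, the cross-section is a single solid region. Undo the 25° rotation: the query point maps to (2.900, 0.303) in the un-rotated model frame. The nearest boundary edge runs (0.00, 0.00)→(28.00, 0.00); distance from the point to it = 0.30 mm. The point is inside the cross-section, 0.30 mm from the nearest boundary — within the 0.5 mm shell band (2 × 0.25).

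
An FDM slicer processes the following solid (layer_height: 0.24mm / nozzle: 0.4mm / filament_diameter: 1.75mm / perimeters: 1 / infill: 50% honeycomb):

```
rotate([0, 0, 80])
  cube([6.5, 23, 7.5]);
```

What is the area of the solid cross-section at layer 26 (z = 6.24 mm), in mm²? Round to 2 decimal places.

At z = 6.24 mm: the 6.5×23 cube contributes its full rectangle (area 149.50 mm²); (whole slice rotated 80° about Z — lengths, areas and connectivity unchanged). Overall, the cross-section is a single solid region. Net area = 149.50 mm².

149.50 mm²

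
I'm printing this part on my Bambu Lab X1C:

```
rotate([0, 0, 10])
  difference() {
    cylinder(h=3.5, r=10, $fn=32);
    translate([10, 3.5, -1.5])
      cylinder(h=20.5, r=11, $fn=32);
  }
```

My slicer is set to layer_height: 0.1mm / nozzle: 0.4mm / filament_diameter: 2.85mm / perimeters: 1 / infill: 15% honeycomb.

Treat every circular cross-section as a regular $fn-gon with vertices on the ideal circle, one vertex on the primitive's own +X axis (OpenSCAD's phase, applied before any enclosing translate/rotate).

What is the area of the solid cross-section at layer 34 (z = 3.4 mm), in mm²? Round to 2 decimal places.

At z = 3.4 mm: the r=10 cylinder gives a regular 32-gon of circumradius 10 (constant along its height) (area = (32/2)·10.000²·sin(360°/32) = 312.14 mm²); the cylinder at (10, 3.5): section is a regular 32-gon, circumradius r=11 (area = (32/2)·11.000²·sin(360°/32) = 377.69 mm²); Taking the first minus the rest: starting from the r=10 cylinder (312.14 mm²), the r=11 cylinder at (10, 3.5) partially overlaps it — only the 131.91 mm² overlap (of its 377.69 mm²) is removed, clipping the outline — area = 180.24 mm²; (whole slice rotated 10° about Z — lengths, areas and connectivity unchanged). Overall, the cross-section is a single solid region. Net area = 180.24 mm².

180.24 mm²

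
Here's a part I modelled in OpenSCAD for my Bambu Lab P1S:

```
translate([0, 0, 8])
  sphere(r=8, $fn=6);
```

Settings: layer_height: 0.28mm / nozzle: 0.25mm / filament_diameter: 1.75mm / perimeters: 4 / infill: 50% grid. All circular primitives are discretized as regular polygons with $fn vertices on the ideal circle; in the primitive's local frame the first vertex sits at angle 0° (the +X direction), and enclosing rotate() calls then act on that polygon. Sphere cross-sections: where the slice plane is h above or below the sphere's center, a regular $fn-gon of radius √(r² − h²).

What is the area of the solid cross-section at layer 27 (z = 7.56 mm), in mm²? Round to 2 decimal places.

At z = 7.56 mm: the r=8 sphere slices to a regular 6-gon of circumradius 7.988 (√(r²−h²) with h=0.44 from center) (area = (6/2)·7.988²·sin(360°/6) = 165.77 mm²). Overall, the cross-section is a single solid region. Net area = 165.77 mm².

165.77 mm²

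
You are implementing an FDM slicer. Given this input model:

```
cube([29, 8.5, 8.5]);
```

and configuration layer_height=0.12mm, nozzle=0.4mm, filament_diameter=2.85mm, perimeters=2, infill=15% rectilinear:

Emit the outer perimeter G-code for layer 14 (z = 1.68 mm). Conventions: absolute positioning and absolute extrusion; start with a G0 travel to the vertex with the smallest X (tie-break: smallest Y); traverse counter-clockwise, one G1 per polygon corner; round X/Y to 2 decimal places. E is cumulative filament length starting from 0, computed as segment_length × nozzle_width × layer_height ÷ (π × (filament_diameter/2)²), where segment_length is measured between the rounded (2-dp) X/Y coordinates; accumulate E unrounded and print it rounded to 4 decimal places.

G0 X0.00 Y0.00 Z1.68
G1 X29.00 Y0.00 E0.2182
G1 X29.00 Y8.50 E0.2822
G1 X0.00 Y8.50 E0.5004
G1 X0.00 Y0.00 E0.5643

At z = 1.68 mm: the cube (footprint 29×8.5) is included at this height. The outline is a single polygon with 4 vertices. Extrusion per mm of travel: 0.4 × 0.12 / (π × 1.425²) = 0.007524. Accumulating E over each segment gives final E = 0.5643.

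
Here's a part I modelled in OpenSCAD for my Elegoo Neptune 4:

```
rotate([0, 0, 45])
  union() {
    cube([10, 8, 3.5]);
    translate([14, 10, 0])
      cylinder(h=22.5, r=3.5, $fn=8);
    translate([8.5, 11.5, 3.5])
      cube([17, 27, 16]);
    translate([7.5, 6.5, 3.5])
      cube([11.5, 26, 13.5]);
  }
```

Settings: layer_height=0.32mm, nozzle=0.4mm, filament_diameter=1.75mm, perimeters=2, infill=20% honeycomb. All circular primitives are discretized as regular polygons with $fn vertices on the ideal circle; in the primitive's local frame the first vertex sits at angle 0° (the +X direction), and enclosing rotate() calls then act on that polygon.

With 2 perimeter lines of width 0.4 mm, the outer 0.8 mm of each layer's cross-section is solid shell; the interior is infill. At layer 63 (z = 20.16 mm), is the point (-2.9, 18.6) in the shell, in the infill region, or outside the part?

outside

At z = 20.16 mm: the cube does not reach this height (z outside [0, 3.5]); the r=3.5 cylinder at (14, 10) gives a regular 8-gon of circumradius 3.5 (constant along its height); the cube at (8.5, 11.5) does not reach this height (z outside [3.5, 19.5]); the cube at (7.5, 6.5) is not intersected at this z (z outside [3.5, 17]); Merging all regions: only the r=3.5 cylinder at (14, 10) is present, so the union is just that shape — 1 connected region; (rotated 45° about Z; rotation is an isometry so areas/perimeters/island counts are preserved). Overall, the cross-section is a single solid region. Undo the 45° rotation: the query point maps to (11.102, 15.203) in the un-rotated model frame. The nearest boundary edge runs (14.00, 13.50)→(11.53, 12.47); distance from the point to it = 2.68 mm. The point is not inside any of the regions above, so it lies outside the cross-section (2.68 mm from the nearest boundary).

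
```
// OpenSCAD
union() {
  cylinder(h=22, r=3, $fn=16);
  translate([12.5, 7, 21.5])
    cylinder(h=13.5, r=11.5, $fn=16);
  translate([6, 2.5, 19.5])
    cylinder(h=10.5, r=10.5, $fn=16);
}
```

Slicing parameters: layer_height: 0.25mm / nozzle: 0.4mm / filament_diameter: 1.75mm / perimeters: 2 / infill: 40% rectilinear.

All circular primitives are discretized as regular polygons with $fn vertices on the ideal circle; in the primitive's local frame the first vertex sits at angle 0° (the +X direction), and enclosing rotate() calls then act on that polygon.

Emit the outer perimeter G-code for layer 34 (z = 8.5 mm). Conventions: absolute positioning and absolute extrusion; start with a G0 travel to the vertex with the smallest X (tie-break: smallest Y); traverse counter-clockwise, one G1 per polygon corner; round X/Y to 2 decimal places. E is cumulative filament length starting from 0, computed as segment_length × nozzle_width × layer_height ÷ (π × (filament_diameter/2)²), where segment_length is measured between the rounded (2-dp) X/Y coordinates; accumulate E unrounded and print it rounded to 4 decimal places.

At z = 8.5 mm: the r=3 cylinder contributes a regular 16-gon of circumradius 3; the cylinder at (12.5, 7) is absent (z outside [21.5, 35]); the cylinder at (6, 2.5) is not intersected at this z (z outside [19.5, 30]); Combining (union): only the r=3 cylinder is present, so the union is just that shape — 1 connected region. The outline is a single polygon with 16 vertices. Extrusion per mm of travel: 0.4 × 0.25 / (π × 0.875²) = 0.041575. Accumulating E over each segment gives final E = 0.7784.

G0 X-3.00 Y0.00 Z8.50
G1 X-2.77 Y-1.15 E0.0488
G1 X-2.12 Y-2.12 E0.0973
G1 X-1.15 Y-2.77 E0.1458
G1 X0.00 Y-3.00 E0.1946
G1 X1.15 Y-2.77 E0.2434
G1 X2.12 Y-2.12 E0.2919
G1 X2.77 Y-1.15 E0.3405
G1 X3.00 Y0.00 E0.3892
G1 X2.77 Y1.15 E0.4380
G1 X2.12 Y2.12 E0.4865
G1 X1.15 Y2.77 E0.5351
G1 X0.00 Y3.00 E0.5838
G1 X-1.15 Y2.77 E0.6326
G1 X-2.12 Y2.12 E0.6811
G1 X-2.77 Y1.15 E0.7297
G1 X-3.00 Y0.00 E0.7784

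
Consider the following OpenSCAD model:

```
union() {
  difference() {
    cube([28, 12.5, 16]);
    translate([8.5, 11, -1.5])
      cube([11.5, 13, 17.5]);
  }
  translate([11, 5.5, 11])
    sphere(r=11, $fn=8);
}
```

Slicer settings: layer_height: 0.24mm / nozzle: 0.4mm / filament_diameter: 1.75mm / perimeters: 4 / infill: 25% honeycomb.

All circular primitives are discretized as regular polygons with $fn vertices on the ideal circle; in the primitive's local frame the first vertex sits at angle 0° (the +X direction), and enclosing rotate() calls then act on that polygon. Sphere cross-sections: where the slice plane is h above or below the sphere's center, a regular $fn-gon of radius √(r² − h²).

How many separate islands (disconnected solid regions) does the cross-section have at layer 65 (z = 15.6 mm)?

At z = 15.6 mm: the cube (footprint 28×12.5) is included at this height; the cube at (8.5, 11) (footprint 11.5×13) is included at this height; Subtracting the remaining from the first: starting from the 28×12.5 cube, the 11.5×13 cube at (8.5, 11) partially overlaps it — only the 17.25 mm² overlap (of its 149.50 mm²) is removed, clipping the outline — 1 connected region; the r=11 sphere at (11, 5.5) slices to a regular 8-gon of circumradius 9.992 (√(r²−h²) with h=4.6 from center); Taking the union: the regions partially overlap (shared area 202.12 mm²), so overlapping operands fuse into one piece — 1 connected region. Overall, the cross-section is a single solid region. Island count = 1.

1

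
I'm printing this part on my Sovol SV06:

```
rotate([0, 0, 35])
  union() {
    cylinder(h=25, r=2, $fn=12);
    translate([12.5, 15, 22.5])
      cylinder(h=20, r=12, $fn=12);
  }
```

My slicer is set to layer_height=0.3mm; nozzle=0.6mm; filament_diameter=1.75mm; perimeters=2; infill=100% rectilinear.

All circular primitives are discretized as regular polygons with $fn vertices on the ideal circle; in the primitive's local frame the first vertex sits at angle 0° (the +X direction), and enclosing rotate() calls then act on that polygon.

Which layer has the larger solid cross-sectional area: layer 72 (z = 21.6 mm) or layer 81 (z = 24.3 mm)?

Layer 72 (z = 21.6): the cylinder: section is a regular 12-gon, circumradius r=2 (area = (12/2)·2.000²·sin(360°/12) = 12.00 mm²); the cylinder at (12.5, 15) is absent (z outside [22.5, 42.5]); Combining (union): only the r=2 cylinder is present, so the union is just that shape — area = 12.00 mm²; (rotated 35° about Z; rotation is an isometry so areas/perimeters/island counts are preserved). So its area = 12.00 mm². Layer 81 (z = 24.3): the r=2 cylinder gives a regular 12-gon of circumradius 2 (constant along its height) (area = (12/2)·2.000²·sin(360°/12) = 12.00 mm²); the r=12 cylinder at (12.5, 15) gives a regular 12-gon of circumradius 12 (constant along its height) (area = (12/2)·12.000²·sin(360°/12) = 432.00 mm²); Taking the union: the 2 present regions are separate (no shared area or edge), so areas and boundary lengths simply add and each stays a separate island — area = 444.00 mm²; (whole slice rotated 35° about Z — lengths, areas and connectivity unchanged). So its area = 444.00 mm². Layer 81 is larger (444.00 vs 12.00 mm²).

layer 81 (z = 24.3 mm)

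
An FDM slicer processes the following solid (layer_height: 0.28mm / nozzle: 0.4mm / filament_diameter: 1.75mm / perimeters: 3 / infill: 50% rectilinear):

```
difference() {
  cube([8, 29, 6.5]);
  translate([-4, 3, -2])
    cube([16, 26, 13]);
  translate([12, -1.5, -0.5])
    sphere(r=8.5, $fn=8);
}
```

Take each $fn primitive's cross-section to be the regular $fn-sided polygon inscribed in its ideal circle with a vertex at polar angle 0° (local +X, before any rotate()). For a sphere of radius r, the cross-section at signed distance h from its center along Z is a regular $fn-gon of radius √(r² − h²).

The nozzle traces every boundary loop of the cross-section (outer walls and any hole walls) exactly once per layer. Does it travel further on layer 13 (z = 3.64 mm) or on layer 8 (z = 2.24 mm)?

Layer 13 (z = 3.64): the 8×29 cube contributes its full rectangle (perimeter 74.00 mm); the cube at (-4, 3) is present — its section is the full 16×26 rectangle (perimeter 84.00 mm); the r=8.5 sphere at (12, -1.5) contributes a regular 8-gon of circumradius √(8.5²−4.14²) = 7.424 (perimeter = 2·8·7.424·sin(180°/8) = 45.45 mm); Subtracting the remaining from the first: starting from the 8×29 cube, the 16×26 cube at (-4, 3) partially overlaps it — only the 208.00 mm² overlap (of its 416.00 mm²) is removed, clipping the outline; the r=8.5 sphere at (12, -1.5) partially overlaps it — only the 6.54 mm² overlap (of its 155.88 mm²) is removed, clipping the outline — boundary = 17.89 mm. So its perimeter = 17.89 mm. Layer 8 (z = 2.24): the cube is present — its section is the full 8×29 rectangle (perimeter 74.00 mm); the cube at (-4, 3) is present — its section is the full 16×26 rectangle (perimeter 84.00 mm); the r=8.5 sphere at (12, -1.5) contributes a regular 8-gon of circumradius √(8.5²−2.74²) = 8.046 (perimeter = 2·8·8.046·sin(180°/8) = 49.27 mm); Taking the first minus the rest: starting from the 8×29 cube, the 16×26 cube at (-4, 3) partially overlaps it — only the 208.00 mm² overlap (of its 416.00 mm²) is removed, clipping the outline; the r=8.5 sphere at (12, -1.5) partially overlaps it — only the 8.41 mm² overlap (of its 183.12 mm²) is removed, clipping the outline — boundary = 16.64 mm. So its perimeter = 16.64 mm. Layer 13 is larger (17.89 vs 16.64 mm).

layer 13 (z = 3.64 mm)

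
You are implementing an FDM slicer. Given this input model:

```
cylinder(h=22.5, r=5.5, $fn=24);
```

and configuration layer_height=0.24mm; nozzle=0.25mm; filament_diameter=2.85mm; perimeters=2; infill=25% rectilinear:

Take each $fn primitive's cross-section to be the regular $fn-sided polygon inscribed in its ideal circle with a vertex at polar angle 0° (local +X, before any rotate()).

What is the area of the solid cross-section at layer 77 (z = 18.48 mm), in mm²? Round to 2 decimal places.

At z = 18.48 mm: the r=5.5 cylinder contributes a regular 24-gon of circumradius 5.5 (area = (24/2)·5.500²·sin(360°/24) = 93.95 mm²). Overall, the cross-section is a single solid region. Net area = 93.95 mm².

93.95 mm²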